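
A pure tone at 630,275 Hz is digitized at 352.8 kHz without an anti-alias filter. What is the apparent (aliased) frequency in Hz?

Nyquist = 352,800/2 = 176,400 Hz; 630,275 Hz exceeds it.
Alias = |630,275 − 2×352,800| = |630,275 − 705,600| = 75,325 Hz.

75,325 Hz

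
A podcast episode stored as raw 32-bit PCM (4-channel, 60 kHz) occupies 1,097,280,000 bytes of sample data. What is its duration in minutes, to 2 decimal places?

Byte rate = 60,000 × 4 × 4 = 960,000 bytes/s.
Duration = 1,097,280,000 / 960,000 = 1,143 s.
1,143 s / 60 = 19.05 minutes.

19.05 minutes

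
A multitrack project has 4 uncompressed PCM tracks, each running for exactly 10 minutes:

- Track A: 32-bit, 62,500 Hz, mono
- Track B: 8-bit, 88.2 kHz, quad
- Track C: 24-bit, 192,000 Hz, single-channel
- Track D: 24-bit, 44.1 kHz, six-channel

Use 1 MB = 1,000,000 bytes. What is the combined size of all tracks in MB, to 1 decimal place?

exactly 10 minutes = 600 s.
Track A: 62,500 × 600 × 4 × 1 = 150,000,000 bytes.
Track B: 88,200 × 600 × 1 × 4 = 211,680,000 bytes.
Track C: 192,000 × 600 × 3 × 1 = 345,600,000 bytes.
Track D: 44,100 × 600 × 3 × 6 = 476,280,000 bytes.
Total = 1,183,560,000 bytes = 1183.6 MB.

1183.6 MB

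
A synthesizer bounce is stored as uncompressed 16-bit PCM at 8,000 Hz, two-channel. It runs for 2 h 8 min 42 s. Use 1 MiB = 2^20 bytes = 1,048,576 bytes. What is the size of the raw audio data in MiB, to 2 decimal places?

235.66 MiB

Duration = 2 h 8 min 42 s = 7,722 s.
Bytes = 8,000 samples/s × 7,722 s × 2 bytes/sample × 2 ch = 247,104,000 bytes.
247,104,000 / 1,048,576 = 235.66 MiB.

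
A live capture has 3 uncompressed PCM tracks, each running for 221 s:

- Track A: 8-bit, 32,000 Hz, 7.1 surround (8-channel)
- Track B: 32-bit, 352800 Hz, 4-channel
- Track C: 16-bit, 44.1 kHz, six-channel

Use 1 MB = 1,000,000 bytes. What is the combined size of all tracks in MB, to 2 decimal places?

1421.03 MB

Track A: 32,000 × 221 × 1 × 8 = 56,576,000 bytes.
Track B: 352,800 × 221 × 4 × 4 = 1,247,500,800 bytes.
Track C: 44,100 × 221 × 2 × 6 = 116,953,200 bytes.
Total = 1,421,030,000 bytes = 1421.03 MB.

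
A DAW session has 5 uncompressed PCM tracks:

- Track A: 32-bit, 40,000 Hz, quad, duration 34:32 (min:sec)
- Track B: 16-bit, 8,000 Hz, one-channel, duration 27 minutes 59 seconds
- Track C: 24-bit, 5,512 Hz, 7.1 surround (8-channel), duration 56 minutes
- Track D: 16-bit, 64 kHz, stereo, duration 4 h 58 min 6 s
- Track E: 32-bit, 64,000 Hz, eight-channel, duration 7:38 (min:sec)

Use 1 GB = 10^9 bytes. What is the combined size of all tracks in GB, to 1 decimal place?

7.3 GB

Track A: 34:32 (min:sec) = 2,072 s; 40,000 × 2,072 × 4 × 4 = 1,326,080,000 bytes.
Track B: 27 minutes 59 seconds = 1,679 s; 8,000 × 1,679 × 2 × 1 = 26,864,000 bytes.
Track C: 56 minutes = 3,360 s; 5,512 × 3,360 × 3 × 8 = 444,487,680 bytes.
Track D: 4 h 58 min 6 s = 17,886 s; 64,000 × 17,886 × 2 × 2 = 4,578,816,000 bytes.
Track E: 7:38 (min:sec) = 458 s; 64,000 × 458 × 4 × 8 = 937,984,000 bytes.
Total = 7,314,231,680 bytes = 7.3 GB.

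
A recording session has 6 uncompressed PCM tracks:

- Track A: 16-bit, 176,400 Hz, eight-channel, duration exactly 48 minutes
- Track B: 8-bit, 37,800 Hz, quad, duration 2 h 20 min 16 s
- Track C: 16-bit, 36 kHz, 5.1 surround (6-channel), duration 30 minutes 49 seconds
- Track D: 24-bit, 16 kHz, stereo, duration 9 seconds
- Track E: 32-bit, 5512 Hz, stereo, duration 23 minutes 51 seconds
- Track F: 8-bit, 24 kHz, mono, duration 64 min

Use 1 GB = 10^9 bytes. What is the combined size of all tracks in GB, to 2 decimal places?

Track A: exactly 48 minutes = 2,880 s; 176,400 × 2,880 × 2 × 8 = 8,128,512,000 bytes.
Track B: 2 h 20 min 16 s = 8,416 s; 37,800 × 8,416 × 1 × 4 = 1,272,499,200 bytes.
Track C: 30 minutes 49 seconds = 1,849 s; 36,000 × 1,849 × 2 × 6 = 798,768,000 bytes.
Track D: 16,000 × 9 × 3 × 2 = 864,000 bytes.
Track E: 23 minutes 51 seconds = 1,431 s; 5,512 × 1,431 × 4 × 2 = 63,101,376 bytes.
Track F: 64 min = 3,840 s; 24,000 × 3,840 × 1 × 1 = 92,160,000 bytes.
Total = 10,355,904,576 bytes = 10.36 GB.

10.36 GB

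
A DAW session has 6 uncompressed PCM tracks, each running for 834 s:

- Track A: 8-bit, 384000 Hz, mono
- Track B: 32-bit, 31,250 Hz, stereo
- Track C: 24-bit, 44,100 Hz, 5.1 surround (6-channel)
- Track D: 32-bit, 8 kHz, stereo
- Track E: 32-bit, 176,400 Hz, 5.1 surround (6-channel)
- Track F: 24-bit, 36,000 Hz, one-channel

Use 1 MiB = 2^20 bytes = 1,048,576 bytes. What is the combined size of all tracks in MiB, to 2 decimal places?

4639.68 MiB

Track A: 384,000 × 834 × 1 × 1 = 320,256,000 bytes.
Track B: 31,250 × 834 × 4 × 2 = 208,500,000 bytes.
Track C: 44,100 × 834 × 3 × 6 = 662,029,200 bytes.
Track D: 8,000 × 834 × 4 × 2 = 53,376,000 bytes.
Track E: 176,400 × 834 × 4 × 6 = 3,530,822,400 bytes.
Track F: 36,000 × 834 × 3 × 1 = 90,072,000 bytes.
Total = 4,865,055,600 bytes = 4639.68 MiB.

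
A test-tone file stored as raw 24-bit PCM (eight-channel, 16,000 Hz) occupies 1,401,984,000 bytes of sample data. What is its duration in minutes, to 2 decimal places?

60.85 minutes

Byte rate = 16,000 × 3 × 8 = 384,000 bytes/s.
Duration = 1,401,984,000 / 384,000 = 3,651 s.
3,651 s / 60 = 60.85 minutes.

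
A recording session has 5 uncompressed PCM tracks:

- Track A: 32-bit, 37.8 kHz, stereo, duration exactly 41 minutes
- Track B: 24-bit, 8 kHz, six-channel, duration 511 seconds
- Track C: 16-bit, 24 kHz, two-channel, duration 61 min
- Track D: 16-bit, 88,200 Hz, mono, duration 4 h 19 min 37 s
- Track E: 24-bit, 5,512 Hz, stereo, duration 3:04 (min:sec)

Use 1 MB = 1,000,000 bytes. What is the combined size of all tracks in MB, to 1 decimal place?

3922.7 MB

Track A: exactly 41 minutes = 2,460 s; 37,800 × 2,460 × 4 × 2 = 743,904,000 bytes.
Track B: 8,000 × 511 × 3 × 6 = 73,584,000 bytes.
Track C: 61 min = 3,660 s; 24,000 × 3,660 × 2 × 2 = 351,360,000 bytes.
Track D: 4 h 19 min 37 s = 15,577 s; 88,200 × 15,577 × 2 × 1 = 2,747,782,800 bytes.
Track E: 3:04 (min:sec) = 184 s; 5,512 × 184 × 3 × 2 = 6,085,248 bytes.
Total = 3,922,716,048 bytes = 3922.7 MB.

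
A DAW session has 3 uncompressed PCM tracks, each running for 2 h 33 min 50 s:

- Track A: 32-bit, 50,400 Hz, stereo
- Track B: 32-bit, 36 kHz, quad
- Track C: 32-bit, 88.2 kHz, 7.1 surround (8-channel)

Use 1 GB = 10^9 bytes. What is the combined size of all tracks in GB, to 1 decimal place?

2 h 33 min 50 s = 9,230 s.
Track A: 50,400 × 9,230 × 4 × 2 = 3,721,536,000 bytes.
Track B: 36,000 × 9,230 × 4 × 4 = 5,316,480,000 bytes.
Track C: 88,200 × 9,230 × 4 × 8 = 26,050,752,000 bytes.
Total = 35,088,768,000 bytes = 35.1 GB.

35.1 GB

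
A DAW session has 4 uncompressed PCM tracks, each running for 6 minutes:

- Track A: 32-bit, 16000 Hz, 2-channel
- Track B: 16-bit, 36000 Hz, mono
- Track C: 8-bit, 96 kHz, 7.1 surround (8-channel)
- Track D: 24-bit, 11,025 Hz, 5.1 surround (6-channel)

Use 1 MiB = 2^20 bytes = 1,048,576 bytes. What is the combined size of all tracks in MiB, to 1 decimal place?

6 minutes = 360 s.
Track A: 16,000 × 360 × 4 × 2 = 46,080,000 bytes.
Track B: 36,000 × 360 × 2 × 1 = 25,920,000 bytes.
Track C: 96,000 × 360 × 1 × 8 = 276,480,000 bytes.
Track D: 11,025 × 360 × 3 × 6 = 71,442,000 bytes.
Total = 419,922,000 bytes = 400.5 MiB.

400.5 MiB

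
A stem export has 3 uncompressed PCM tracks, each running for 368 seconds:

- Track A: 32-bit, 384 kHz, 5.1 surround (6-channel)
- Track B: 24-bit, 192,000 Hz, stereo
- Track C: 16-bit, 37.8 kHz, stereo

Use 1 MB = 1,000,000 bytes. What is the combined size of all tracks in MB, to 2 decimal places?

3871.07 MB

Track A: 384,000 × 368 × 4 × 6 = 3,391,488,000 bytes.
Track B: 192,000 × 368 × 3 × 2 = 423,936,000 bytes.
Track C: 37,800 × 368 × 2 × 2 = 55,641,600 bytes.
Total = 3,871,065,600 bytes = 3871.07 MB.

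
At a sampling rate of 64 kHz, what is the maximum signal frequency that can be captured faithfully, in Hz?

Nyquist frequency = sample rate / 2 = 64,000 / 2 = 32,000 Hz.

32,000 Hz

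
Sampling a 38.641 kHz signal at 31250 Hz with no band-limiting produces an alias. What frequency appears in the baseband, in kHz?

Nyquist = 31,250/2 = 15,625 Hz; 38,641 Hz exceeds it.
Alias = |38,641 − 1×31,250| = |38,641 − 31,250| = 7,391 Hz = 7.391 kHz.

7.391 kHz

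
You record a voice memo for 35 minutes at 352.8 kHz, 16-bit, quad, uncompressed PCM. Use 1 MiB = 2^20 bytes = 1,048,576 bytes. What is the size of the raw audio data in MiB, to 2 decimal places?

5652.47 MiB

Duration = 35 minutes = 2,100 s.
Bytes = 352,800 samples/s × 2,100 s × 2 bytes/sample × 4 ch = 5,927,040,000 bytes.
5,927,040,000 / 1,048,576 = 5652.47 MiB.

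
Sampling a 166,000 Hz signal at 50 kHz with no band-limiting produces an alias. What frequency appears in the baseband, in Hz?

16,000 Hz

Nyquist = 50,000/2 = 25,000 Hz; 166,000 Hz exceeds it.
Alias = |166,000 − 3×50,000| = |166,000 − 150,000| = 16,000 Hz.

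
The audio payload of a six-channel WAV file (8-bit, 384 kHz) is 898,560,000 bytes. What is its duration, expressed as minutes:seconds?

6:30

Byte rate = 384,000 × 1 × 6 = 2,304,000 bytes/s.
Duration = 898,560,000 / 2,304,000 = 390 s.
390 s = 6:30.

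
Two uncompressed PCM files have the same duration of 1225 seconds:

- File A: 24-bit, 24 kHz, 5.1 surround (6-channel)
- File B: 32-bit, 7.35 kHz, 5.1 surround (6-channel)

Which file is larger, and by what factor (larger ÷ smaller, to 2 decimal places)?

File A, by a factor of 2.45

File A: 24,000 × 3 × 6 = 432,000 bytes/s.
File B: 7,350 × 4 × 6 = 176,400 bytes/s.
File A is larger; ratio = 529,200,000 / 216,090,000 = 2.45.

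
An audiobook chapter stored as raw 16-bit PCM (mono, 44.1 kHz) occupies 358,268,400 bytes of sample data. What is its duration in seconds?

Byte rate = 44,100 × 2 × 1 = 88,200 bytes/s.
Duration = 358,268,400 / 88,200 = 4,062 s.

4,062 seconds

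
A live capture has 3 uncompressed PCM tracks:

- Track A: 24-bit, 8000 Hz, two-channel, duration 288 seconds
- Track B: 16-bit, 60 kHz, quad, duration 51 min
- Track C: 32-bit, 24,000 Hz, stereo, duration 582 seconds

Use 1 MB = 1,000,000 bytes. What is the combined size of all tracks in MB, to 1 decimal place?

Track A: 8,000 × 288 × 3 × 2 = 13,824,000 bytes.
Track B: 51 min = 3,060 s; 60,000 × 3,060 × 2 × 4 = 1,468,800,000 bytes.
Track C: 24,000 × 582 × 4 × 2 = 111,744,000 bytes.
Total = 1,594,368,000 bytes = 1594.4 MB.

1594.4 MB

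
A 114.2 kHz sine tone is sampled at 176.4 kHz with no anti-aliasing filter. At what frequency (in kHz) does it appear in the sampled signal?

62.2 kHz

Nyquist = 176,400/2 = 88,200 Hz; 114,200 Hz exceeds it.
Alias = |114,200 − 1×176,400| = |114,200 − 176,400| = 62,200 Hz = 62.2 kHz.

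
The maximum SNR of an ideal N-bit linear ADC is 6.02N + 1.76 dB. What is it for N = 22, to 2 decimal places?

6.02 × 22 + 1.76 = 134.20 dB.

134.20 dB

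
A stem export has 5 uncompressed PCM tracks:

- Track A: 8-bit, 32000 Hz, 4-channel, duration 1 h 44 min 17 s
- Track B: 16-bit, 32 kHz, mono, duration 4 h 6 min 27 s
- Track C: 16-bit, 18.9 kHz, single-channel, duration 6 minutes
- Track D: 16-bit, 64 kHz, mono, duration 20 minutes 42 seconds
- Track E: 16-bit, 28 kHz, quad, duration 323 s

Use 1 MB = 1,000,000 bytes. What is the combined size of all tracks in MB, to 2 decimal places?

Track A: 1 h 44 min 17 s = 6,257 s; 32,000 × 6,257 × 1 × 4 = 800,896,000 bytes.
Track B: 4 h 6 min 27 s = 14,787 s; 32,000 × 14,787 × 2 × 1 = 946,368,000 bytes.
Track C: 6 minutes = 360 s; 18,900 × 360 × 2 × 1 = 13,608,000 bytes.
Track D: 20 minutes 42 seconds = 1,242 s; 64,000 × 1,242 × 2 × 1 = 158,976,000 bytes.
Track E: 28,000 × 323 × 2 × 4 = 72,352,000 bytes.
Total = 1,992,200,000 bytes = 1992.20 MB.

1992.20 MB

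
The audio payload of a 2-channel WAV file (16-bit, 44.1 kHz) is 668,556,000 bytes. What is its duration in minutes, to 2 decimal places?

Byte rate = 44,100 × 2 × 2 = 176,400 bytes/s.
Duration = 668,556,000 / 176,400 = 3,790 s.
3,790 s / 60 = 63.17 minutes.

63.17 minutes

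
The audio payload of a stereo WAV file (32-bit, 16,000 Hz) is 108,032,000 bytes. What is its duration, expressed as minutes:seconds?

Byte rate = 16,000 × 4 × 2 = 128,000 bytes/s.
Duration = 108,032,000 / 128,000 = 844 s.
844 s = 14:04.

14:04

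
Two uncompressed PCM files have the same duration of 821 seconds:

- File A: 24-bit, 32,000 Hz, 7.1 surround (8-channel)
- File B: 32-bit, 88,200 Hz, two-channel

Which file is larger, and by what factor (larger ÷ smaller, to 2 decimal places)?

File A: 32,000 × 3 × 8 = 768,000 bytes/s.
File B: 88,200 × 4 × 2 = 705,600 bytes/s.
File A is larger; ratio = 630,528,000 / 579,297,600 = 1.09.

File A, by a factor of 1.09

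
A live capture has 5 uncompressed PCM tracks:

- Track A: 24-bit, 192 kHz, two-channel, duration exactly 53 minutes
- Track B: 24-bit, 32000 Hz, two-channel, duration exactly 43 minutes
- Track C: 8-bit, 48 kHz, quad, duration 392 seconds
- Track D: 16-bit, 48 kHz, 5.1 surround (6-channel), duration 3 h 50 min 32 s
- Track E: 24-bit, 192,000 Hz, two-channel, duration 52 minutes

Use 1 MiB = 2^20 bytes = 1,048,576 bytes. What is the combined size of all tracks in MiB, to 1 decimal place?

15063.7 MiB

Track A: exactly 53 minutes = 3,180 s; 192,000 × 3,180 × 3 × 2 = 3,663,360,000 bytes.
Track B: exactly 43 minutes = 2,580 s; 32,000 × 2,580 × 3 × 2 = 495,360,000 bytes.
Track C: 48,000 × 392 × 1 × 4 = 75,264,000 bytes.
Track D: 3 h 50 min 32 s = 13,832 s; 48,000 × 13,832 × 2 × 6 = 7,967,232,000 bytes.
Track E: 52 minutes = 3,120 s; 192,000 × 3,120 × 3 × 2 = 3,594,240,000 bytes.
Total = 15,795,456,000 bytes = 15063.7 MiB.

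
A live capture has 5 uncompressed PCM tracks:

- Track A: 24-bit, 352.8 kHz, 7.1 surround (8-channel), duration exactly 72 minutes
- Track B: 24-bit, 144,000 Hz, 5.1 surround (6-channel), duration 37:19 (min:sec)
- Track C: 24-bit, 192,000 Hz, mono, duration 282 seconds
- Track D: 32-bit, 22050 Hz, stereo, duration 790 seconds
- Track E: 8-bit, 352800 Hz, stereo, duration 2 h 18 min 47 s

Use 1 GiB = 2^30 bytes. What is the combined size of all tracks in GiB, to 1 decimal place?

Track A: exactly 72 minutes = 4,320 s; 352,800 × 4,320 × 3 × 8 = 36,578,304,000 bytes.
Track B: 37:19 (min:sec) = 2,239 s; 144,000 × 2,239 × 3 × 6 = 5,803,488,000 bytes.
Track C: 192,000 × 282 × 3 × 1 = 162,432,000 bytes.
Track D: 22,050 × 790 × 4 × 2 = 139,356,000 bytes.
Track E: 2 h 18 min 47 s = 8,327 s; 352,800 × 8,327 × 1 × 2 = 5,875,531,200 bytes.
Total = 48,559,111,200 bytes = 45.2 GiB.

45.2 GiB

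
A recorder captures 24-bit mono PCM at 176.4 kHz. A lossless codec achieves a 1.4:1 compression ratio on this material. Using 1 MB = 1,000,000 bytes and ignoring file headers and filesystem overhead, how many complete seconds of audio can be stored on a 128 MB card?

338 seconds

Uncompressed byte rate = 176,400 × 3 × 1 = 529,200 bytes/s.
After 1.4:1 compression, effective rate ≈ 378000 bytes/s.
Capacity = 128 × 1,000,000 = 128,000,000 bytes.
128,000,000 / effective rate ≈ 338.62 s → 338 seconds.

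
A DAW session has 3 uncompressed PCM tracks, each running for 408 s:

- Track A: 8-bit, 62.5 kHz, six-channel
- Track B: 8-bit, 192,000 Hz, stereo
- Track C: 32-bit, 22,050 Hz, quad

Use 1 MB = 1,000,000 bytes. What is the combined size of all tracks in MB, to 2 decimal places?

453.61 MB

Track A: 62,500 × 408 × 1 × 6 = 153,000,000 bytes.
Track B: 192,000 × 408 × 1 × 2 = 156,672,000 bytes.
Track C: 22,050 × 408 × 4 × 4 = 143,942,400 bytes.
Total = 453,614,400 bytes = 453.61 MB.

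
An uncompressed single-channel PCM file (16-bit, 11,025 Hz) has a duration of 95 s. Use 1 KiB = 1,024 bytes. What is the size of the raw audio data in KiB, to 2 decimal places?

Bytes = 11,025 samples/s × 95 s × 2 bytes/sample × 1 ch = 2,094,750 bytes.
2,094,750 / 1,024 = 2045.65 KiB.

2045.65 KiB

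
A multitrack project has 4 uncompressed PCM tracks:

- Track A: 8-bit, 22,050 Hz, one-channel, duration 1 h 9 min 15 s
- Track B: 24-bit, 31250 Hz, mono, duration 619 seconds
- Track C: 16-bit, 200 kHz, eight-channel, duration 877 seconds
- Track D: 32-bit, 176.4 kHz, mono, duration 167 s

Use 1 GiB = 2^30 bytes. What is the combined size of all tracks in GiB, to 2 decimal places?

Track A: 1 h 9 min 15 s = 4,155 s; 22,050 × 4,155 × 1 × 1 = 91,617,750 bytes.
Track B: 31,250 × 619 × 3 × 1 = 58,031,250 bytes.
Track C: 200,000 × 877 × 2 × 8 = 2,806,400,000 bytes.
Track D: 176,400 × 167 × 4 × 1 = 117,835,200 bytes.
Total = 3,073,884,200 bytes = 2.86 GiB.

2.86 GiB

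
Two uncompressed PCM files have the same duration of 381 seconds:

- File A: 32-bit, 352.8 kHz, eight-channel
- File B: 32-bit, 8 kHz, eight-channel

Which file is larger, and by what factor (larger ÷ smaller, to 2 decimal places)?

File A: 352,800 × 4 × 8 = 11,289,600 bytes/s.
File B: 8,000 × 4 × 8 = 256,000 bytes/s.
File A is larger; ratio = 4,301,337,600 / 97,536,000 = 44.10.

File A, by a factor of 44.10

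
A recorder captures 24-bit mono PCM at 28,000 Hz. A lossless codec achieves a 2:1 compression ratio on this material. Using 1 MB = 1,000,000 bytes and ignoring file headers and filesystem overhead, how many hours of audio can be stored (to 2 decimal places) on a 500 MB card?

3.31 hours

Uncompressed byte rate = 28,000 × 3 × 1 = 84,000 bytes/s.
After 2:1 compression, effective rate ≈ 42000 bytes/s.
Capacity = 500 × 1,000,000 = 500,000,000 bytes.
500,000,000 / effective rate ≈ 11904.76 s → 3.31 hours.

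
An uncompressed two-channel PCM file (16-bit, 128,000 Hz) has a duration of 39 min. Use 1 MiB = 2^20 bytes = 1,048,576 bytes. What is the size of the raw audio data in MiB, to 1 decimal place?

Duration = 39 min = 2,340 s.
Bytes = 128,000 samples/s × 2,340 s × 2 bytes/sample × 2 ch = 1,198,080,000 bytes.
1,198,080,000 / 1,048,576 = 1142.6 MiB.

1142.6 MiB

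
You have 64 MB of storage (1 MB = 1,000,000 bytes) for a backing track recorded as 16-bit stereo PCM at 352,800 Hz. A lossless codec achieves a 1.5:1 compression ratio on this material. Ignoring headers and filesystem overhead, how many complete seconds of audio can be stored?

Uncompressed byte rate = 352,800 × 2 × 2 = 1,411,200 bytes/s.
After 1.5:1 compression, effective rate ≈ 940800 bytes/s.
Capacity = 64 × 1,000,000 = 64,000,000 bytes.
64,000,000 / effective rate ≈ 68.03 s → 68 seconds.

68 seconds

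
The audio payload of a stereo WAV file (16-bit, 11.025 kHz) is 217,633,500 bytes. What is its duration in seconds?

Byte rate = 11,025 × 2 × 2 = 44,100 bytes/s.
Duration = 217,633,500 / 44,100 = 4,935 s.

4,935 seconds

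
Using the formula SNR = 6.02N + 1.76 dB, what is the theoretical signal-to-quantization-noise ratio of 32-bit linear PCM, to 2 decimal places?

6.02 × 32 + 1.76 = 194.40 dB.

194.40 dB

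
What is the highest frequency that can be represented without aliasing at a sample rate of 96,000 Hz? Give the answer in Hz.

Nyquist frequency = sample rate / 2 = 96,000 / 2 = 48,000 Hz.

48,000 Hz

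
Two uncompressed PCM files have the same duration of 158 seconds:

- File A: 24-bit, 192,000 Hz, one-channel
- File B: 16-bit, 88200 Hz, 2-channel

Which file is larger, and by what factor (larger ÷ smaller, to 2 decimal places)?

File A, by a factor of 1.63

File A: 192,000 × 3 × 1 = 576,000 bytes/s.
File B: 88,200 × 2 × 2 = 352,800 bytes/s.
File A is larger; ratio = 91,008,000 / 55,742,400 = 1.63.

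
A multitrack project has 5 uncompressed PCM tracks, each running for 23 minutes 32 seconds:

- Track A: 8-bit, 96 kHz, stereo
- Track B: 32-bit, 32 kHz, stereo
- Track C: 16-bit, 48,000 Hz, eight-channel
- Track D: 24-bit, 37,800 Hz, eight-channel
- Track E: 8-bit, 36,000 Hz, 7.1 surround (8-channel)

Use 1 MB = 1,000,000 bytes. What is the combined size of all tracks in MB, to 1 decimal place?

3404.6 MB

23 minutes 32 seconds = 1,412 s.
Track A: 96,000 × 1,412 × 1 × 2 = 271,104,000 bytes.
Track B: 32,000 × 1,412 × 4 × 2 = 361,472,000 bytes.
Track C: 48,000 × 1,412 × 2 × 8 = 1,084,416,000 bytes.
Track D: 37,800 × 1,412 × 3 × 8 = 1,280,966,400 bytes.
Track E: 36,000 × 1,412 × 1 × 8 = 406,656,000 bytes.
Total = 3,404,614,400 bytes = 3404.6 MB.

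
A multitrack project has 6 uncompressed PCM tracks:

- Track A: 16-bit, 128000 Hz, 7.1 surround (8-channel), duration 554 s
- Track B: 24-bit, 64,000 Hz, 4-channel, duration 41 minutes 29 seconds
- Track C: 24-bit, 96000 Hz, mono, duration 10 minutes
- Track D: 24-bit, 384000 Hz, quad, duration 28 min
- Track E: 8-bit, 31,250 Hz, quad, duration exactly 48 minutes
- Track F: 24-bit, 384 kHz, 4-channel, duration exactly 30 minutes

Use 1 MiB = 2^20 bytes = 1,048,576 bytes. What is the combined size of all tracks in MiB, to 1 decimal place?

18706.1 MiB

Track A: 128,000 × 554 × 2 × 8 = 1,134,592,000 bytes.
Track B: 41 minutes 29 seconds = 2,489 s; 64,000 × 2,489 × 3 × 4 = 1,911,552,000 bytes.
Track C: 10 minutes = 600 s; 96,000 × 600 × 3 × 1 = 172,800,000 bytes.
Track D: 28 min = 1,680 s; 384,000 × 1,680 × 3 × 4 = 7,741,440,000 bytes.
Track E: exactly 48 minutes = 2,880 s; 31,250 × 2,880 × 1 × 4 = 360,000,000 bytes.
Track F: exactly 30 minutes = 1,800 s; 384,000 × 1,800 × 3 × 4 = 8,294,400,000 bytes.
Total = 19,614,784,000 bytes = 18706.1 MiB.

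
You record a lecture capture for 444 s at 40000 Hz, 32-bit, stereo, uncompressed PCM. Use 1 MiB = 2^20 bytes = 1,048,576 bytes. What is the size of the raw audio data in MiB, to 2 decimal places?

Bytes = 40,000 samples/s × 444 s × 4 bytes/sample × 2 ch = 142,080,000 bytes.
142,080,000 / 1,048,576 = 135.50 MiB.

135.50 MiB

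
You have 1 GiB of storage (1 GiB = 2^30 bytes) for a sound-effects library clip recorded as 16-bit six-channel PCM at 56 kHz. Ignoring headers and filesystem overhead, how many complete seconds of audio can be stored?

1,597 seconds

Uncompressed byte rate = 56,000 × 2 × 6 = 672,000 bytes/s.
Capacity = 1 × 1,073,741,824 = 1,073,741,824 bytes.
1,073,741,824 / 672,000 ≈ 1597.83 s → 1,597 seconds.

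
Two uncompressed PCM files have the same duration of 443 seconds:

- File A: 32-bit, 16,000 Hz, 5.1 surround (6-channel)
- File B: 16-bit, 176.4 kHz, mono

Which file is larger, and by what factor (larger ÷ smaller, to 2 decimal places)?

File A: 16,000 × 4 × 6 = 384,000 bytes/s.
File B: 176,400 × 2 × 1 = 352,800 bytes/s.
File A is larger; ratio = 170,112,000 / 156,290,400 = 1.09.

File A, by a factor of 1.09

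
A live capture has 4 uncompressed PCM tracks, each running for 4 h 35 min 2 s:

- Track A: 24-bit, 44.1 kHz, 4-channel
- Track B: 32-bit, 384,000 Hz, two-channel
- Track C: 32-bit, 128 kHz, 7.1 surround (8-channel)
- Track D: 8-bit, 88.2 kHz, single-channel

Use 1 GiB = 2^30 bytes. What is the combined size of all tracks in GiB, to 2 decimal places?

4 h 35 min 2 s = 16,502 s.
Track A: 44,100 × 16,502 × 3 × 4 = 8,732,858,400 bytes.
Track B: 384,000 × 16,502 × 4 × 2 = 50,694,144,000 bytes.
Track C: 128,000 × 16,502 × 4 × 8 = 67,592,192,000 bytes.
Track D: 88,200 × 16,502 × 1 × 1 = 1,455,476,400 bytes.
Total = 128,474,670,800 bytes = 119.65 GiB.

119.65 GiB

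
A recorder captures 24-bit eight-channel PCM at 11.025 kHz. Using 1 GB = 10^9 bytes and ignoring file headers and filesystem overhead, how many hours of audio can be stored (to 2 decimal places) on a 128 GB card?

Uncompressed byte rate = 11,025 × 3 × 8 = 264,600 bytes/s.
Capacity = 128 × 1,000,000,000 = 128,000,000,000 bytes.
128,000,000,000 / 264,600 ≈ 483749.06 s → 134.37 hours.

134.37 hours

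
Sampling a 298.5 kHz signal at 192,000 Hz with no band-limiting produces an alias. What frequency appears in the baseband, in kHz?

Nyquist = 192,000/2 = 96,000 Hz; 298,500 Hz exceeds it.
Alias = |298,500 − 2×192,000| = |298,500 − 384,000| = 85,500 Hz = 85.5 kHz.

85.5 kHz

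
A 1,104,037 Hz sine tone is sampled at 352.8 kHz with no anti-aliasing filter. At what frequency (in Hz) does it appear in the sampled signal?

45,637 Hz

Nyquist = 352,800/2 = 176,400 Hz; 1,104,037 Hz exceeds it.
Alias = |1,104,037 − 3×352,800| = |1,104,037 − 1,058,400| = 45,637 Hz.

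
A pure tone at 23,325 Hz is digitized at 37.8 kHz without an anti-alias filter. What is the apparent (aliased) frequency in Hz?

Nyquist = 37,800/2 = 18,900 Hz; 23,325 Hz exceeds it.
Alias = |23,325 − 1×37,800| = |23,325 − 37,800| = 14,475 Hz.

14,475 Hz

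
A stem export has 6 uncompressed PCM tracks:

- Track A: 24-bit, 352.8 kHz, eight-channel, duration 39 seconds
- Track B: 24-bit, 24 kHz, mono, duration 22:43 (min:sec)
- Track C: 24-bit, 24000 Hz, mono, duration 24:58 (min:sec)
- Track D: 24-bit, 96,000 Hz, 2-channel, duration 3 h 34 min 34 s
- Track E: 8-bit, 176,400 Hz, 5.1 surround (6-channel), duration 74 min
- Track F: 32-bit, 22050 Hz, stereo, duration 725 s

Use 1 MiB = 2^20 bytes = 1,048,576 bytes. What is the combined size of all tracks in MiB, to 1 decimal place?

12186.8 MiB

Track A: 352,800 × 39 × 3 × 8 = 330,220,800 bytes.
Track B: 22:43 (min:sec) = 1,363 s; 24,000 × 1,363 × 3 × 1 = 98,136,000 bytes.
Track C: 24:58 (min:sec) = 1,498 s; 24,000 × 1,498 × 3 × 1 = 107,856,000 bytes.
Track D: 3 h 34 min 34 s = 12,874 s; 96,000 × 12,874 × 3 × 2 = 7,415,424,000 bytes.
Track E: 74 min = 4,440 s; 176,400 × 4,440 × 1 × 6 = 4,699,296,000 bytes.
Track F: 22,050 × 725 × 4 × 2 = 127,890,000 bytes.
Total = 12,778,822,800 bytes = 12186.8 MiB.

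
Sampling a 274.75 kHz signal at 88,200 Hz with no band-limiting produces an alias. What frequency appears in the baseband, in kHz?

10.15 kHz

Nyquist = 88,200/2 = 44,100 Hz; 274,750 Hz exceeds it.
Alias = |274,750 − 3×88,200| = |274,750 − 264,600| = 10,150 Hz = 10.15 kHz.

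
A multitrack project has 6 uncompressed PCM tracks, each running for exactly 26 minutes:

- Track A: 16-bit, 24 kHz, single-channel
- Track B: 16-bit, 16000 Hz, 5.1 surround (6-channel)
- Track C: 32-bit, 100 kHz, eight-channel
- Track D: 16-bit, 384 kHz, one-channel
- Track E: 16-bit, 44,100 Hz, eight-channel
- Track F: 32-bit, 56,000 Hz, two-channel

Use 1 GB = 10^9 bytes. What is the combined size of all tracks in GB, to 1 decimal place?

exactly 26 minutes = 1,560 s.
Track A: 24,000 × 1,560 × 2 × 1 = 74,880,000 bytes.
Track B: 16,000 × 1,560 × 2 × 6 = 299,520,000 bytes.
Track C: 100,000 × 1,560 × 4 × 8 = 4,992,000,000 bytes.
Track D: 384,000 × 1,560 × 2 × 1 = 1,198,080,000 bytes.
Track E: 44,100 × 1,560 × 2 × 8 = 1,100,736,000 bytes.
Track F: 56,000 × 1,560 × 4 × 2 = 698,880,000 bytes.
Total = 8,364,096,000 bytes = 8.4 GB.

8.4 GB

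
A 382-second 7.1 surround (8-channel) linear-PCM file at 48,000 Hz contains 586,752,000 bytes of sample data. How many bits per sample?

32 bits

Bytes per sample = 586,752,000 / (48,000 × 382 × 8) = 586,752,000 / 146,688,000 = 4.
Bit depth = 4 × 8 = 32 bits.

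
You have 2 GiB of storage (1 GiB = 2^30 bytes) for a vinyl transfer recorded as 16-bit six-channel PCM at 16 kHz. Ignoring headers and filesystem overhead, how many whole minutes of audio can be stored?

Uncompressed byte rate = 16,000 × 2 × 6 = 192,000 bytes/s.
Capacity = 2 × 1,073,741,824 = 2,147,483,648 bytes.
2,147,483,648 / 192,000 ≈ 11184.81 s → 186 minutes.

186 minutes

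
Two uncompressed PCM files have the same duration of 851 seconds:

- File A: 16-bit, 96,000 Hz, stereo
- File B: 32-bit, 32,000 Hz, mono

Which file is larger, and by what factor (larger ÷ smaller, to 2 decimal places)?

File A: 96,000 × 2 × 2 = 384,000 bytes/s.
File B: 32,000 × 4 × 1 = 128,000 bytes/s.
File A is larger; ratio = 326,784,000 / 108,928,000 = 3.00.

File A, by a factor of 3.00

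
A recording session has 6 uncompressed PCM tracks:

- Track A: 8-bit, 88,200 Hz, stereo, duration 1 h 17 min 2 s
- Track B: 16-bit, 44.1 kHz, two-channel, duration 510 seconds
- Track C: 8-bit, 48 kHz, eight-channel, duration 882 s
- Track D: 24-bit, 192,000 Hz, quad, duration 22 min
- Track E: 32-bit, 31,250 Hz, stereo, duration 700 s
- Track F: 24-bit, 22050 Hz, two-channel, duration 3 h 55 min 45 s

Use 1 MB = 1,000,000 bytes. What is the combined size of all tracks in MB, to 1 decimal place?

Track A: 1 h 17 min 2 s = 4,622 s; 88,200 × 4,622 × 1 × 2 = 815,320,800 bytes.
Track B: 44,100 × 510 × 2 × 2 = 89,964,000 bytes.
Track C: 48,000 × 882 × 1 × 8 = 338,688,000 bytes.
Track D: 22 min = 1,320 s; 192,000 × 1,320 × 3 × 4 = 3,041,280,000 bytes.
Track E: 31,250 × 700 × 4 × 2 = 175,000,000 bytes.
Track F: 3 h 55 min 45 s = 14,145 s; 22,050 × 14,145 × 3 × 2 = 1,871,383,500 bytes.
Total = 6,331,636,300 bytes = 6331.6 MB.

6331.6 MB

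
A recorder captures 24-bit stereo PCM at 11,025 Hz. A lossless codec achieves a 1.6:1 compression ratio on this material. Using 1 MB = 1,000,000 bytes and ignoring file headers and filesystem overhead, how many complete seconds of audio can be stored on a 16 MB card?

386 seconds

Uncompressed byte rate = 11,025 × 3 × 2 = 66,150 bytes/s.
After 1.6:1 compression, effective rate ≈ 41343.75 bytes/s.
Capacity = 16 × 1,000,000 = 16,000,000 bytes.
16,000,000 / effective rate ≈ 387 s → 386 seconds.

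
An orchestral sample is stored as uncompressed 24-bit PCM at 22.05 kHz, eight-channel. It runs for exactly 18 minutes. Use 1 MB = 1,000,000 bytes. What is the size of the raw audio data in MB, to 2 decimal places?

571.54 MB

Duration = exactly 18 minutes = 1,080 s.
Bytes = 22,050 samples/s × 1,080 s × 3 bytes/sample × 8 ch = 571,536,000 bytes.
571,536,000 / 1,000,000 = 571.54 MB.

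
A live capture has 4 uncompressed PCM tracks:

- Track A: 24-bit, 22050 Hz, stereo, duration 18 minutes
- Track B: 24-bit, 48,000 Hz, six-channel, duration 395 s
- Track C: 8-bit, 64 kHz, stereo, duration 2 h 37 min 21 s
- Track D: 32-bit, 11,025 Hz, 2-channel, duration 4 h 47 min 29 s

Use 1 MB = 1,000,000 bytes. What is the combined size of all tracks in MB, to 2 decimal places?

3213.97 MB

Track A: 18 minutes = 1,080 s; 22,050 × 1,080 × 3 × 2 = 142,884,000 bytes.
Track B: 48,000 × 395 × 3 × 6 = 341,280,000 bytes.
Track C: 2 h 37 min 21 s = 9,441 s; 64,000 × 9,441 × 1 × 2 = 1,208,448,000 bytes.
Track D: 4 h 47 min 29 s = 17,249 s; 11,025 × 17,249 × 4 × 2 = 1,521,361,800 bytes.
Total = 3,213,973,800 bytes = 3213.97 MB.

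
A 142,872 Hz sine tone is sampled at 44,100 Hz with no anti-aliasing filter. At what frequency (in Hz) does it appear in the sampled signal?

Nyquist = 44,100/2 = 22,050 Hz; 142,872 Hz exceeds it.
Alias = |142,872 − 3×44,100| = |142,872 − 132,300| = 10,572 Hz.

10,572 Hz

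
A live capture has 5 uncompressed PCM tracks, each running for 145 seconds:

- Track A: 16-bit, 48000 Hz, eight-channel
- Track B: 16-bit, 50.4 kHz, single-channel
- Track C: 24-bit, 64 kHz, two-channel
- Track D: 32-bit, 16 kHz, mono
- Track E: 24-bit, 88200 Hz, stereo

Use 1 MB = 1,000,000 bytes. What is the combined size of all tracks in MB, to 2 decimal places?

Track A: 48,000 × 145 × 2 × 8 = 111,360,000 bytes.
Track B: 50,400 × 145 × 2 × 1 = 14,616,000 bytes.
Track C: 64,000 × 145 × 3 × 2 = 55,680,000 bytes.
Track D: 16,000 × 145 × 4 × 1 = 9,280,000 bytes.
Track E: 88,200 × 145 × 3 × 2 = 76,734,000 bytes.
Total = 267,670,000 bytes = 267.67 MB.

267.67 MB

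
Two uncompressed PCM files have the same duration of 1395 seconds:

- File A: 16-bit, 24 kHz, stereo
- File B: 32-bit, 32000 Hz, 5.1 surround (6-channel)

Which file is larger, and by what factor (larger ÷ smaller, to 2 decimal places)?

File B, by a factor of 8.00

File A: 24,000 × 2 × 2 = 96,000 bytes/s.
File B: 32,000 × 4 × 6 = 768,000 bytes/s.
File B is larger; ratio = 1,071,360,000 / 133,920,000 = 8.00.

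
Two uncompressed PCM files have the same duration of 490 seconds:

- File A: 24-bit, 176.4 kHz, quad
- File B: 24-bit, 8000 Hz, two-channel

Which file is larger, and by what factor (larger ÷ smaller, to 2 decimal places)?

File A, by a factor of 44.10

File A: 176,400 × 3 × 4 = 2,116,800 bytes/s.
File B: 8,000 × 3 × 2 = 48,000 bytes/s.
File A is larger; ratio = 1,037,232,000 / 23,520,000 = 44.10.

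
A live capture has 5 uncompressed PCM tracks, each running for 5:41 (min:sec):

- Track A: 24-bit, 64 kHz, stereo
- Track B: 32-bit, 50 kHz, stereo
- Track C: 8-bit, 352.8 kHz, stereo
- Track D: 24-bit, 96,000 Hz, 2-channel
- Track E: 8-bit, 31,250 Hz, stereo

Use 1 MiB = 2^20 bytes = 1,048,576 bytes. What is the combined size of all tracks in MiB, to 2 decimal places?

692.06 MiB

5:41 (min:sec) = 341 s.
Track A: 64,000 × 341 × 3 × 2 = 130,944,000 bytes.
Track B: 50,000 × 341 × 4 × 2 = 136,400,000 bytes.
Track C: 352,800 × 341 × 1 × 2 = 240,609,600 bytes.
Track D: 96,000 × 341 × 3 × 2 = 196,416,000 bytes.
Track E: 31,250 × 341 × 1 × 2 = 21,312,500 bytes.
Total = 725,682,100 bytes = 692.06 MiB.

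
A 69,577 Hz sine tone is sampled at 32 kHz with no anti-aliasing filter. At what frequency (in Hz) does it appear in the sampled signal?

Nyquist = 32,000/2 = 16,000 Hz; 69,577 Hz exceeds it.
Alias = |69,577 − 2×32,000| = |69,577 − 64,000| = 5,577 Hz.

5,577 Hz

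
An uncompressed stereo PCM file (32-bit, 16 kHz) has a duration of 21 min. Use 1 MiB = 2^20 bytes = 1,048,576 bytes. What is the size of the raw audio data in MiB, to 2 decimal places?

Duration = 21 min = 1,260 s.
Bytes = 16,000 samples/s × 1,260 s × 4 bytes/sample × 2 ch = 161,280,000 bytes.
161,280,000 / 1,048,576 = 153.81 MiB.

153.81 MiB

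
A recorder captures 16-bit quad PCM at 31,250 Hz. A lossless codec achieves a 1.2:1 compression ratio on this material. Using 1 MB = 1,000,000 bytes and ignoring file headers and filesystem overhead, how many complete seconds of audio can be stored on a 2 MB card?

Uncompressed byte rate = 31,250 × 2 × 4 = 250,000 bytes/s.
After 1.2:1 compression, effective rate ≈ 208333.33 bytes/s.
Capacity = 2 × 1,000,000 = 2,000,000 bytes.
2,000,000 / effective rate ≈ 9.6 s → 9 seconds.

9 seconds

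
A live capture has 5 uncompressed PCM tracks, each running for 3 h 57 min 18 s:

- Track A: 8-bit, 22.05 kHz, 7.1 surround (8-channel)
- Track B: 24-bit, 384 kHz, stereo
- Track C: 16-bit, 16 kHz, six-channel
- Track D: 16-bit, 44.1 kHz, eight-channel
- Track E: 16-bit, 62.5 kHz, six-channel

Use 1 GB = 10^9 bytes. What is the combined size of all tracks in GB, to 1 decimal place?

3 h 57 min 18 s = 14,238 s.
Track A: 22,050 × 14,238 × 1 × 8 = 2,511,583,200 bytes.
Track B: 384,000 × 14,238 × 3 × 2 = 32,804,352,000 bytes.
Track C: 16,000 × 14,238 × 2 × 6 = 2,733,696,000 bytes.
Track D: 44,100 × 14,238 × 2 × 8 = 10,046,332,800 bytes.
Track E: 62,500 × 14,238 × 2 × 6 = 10,678,500,000 bytes.
Total = 58,774,464,000 bytes = 58.8 GB.

58.8 GB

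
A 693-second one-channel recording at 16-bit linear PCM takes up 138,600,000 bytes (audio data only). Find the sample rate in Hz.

Bytes = sample_rate × seconds × bytes_per_sample × channels.
sample_rate = 138,600,000 / (693 × 2 × 1) = 138,600,000 / 1,386 = 100,000 Hz.

100,000 Hz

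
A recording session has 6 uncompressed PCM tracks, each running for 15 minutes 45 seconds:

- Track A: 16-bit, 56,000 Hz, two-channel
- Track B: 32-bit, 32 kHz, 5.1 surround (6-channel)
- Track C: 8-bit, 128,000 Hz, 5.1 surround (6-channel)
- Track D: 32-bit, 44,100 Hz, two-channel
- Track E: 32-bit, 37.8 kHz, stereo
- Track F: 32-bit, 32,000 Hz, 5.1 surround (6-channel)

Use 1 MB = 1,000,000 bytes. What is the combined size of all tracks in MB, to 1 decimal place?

15 minutes 45 seconds = 945 s.
Track A: 56,000 × 945 × 2 × 2 = 211,680,000 bytes.
Track B: 32,000 × 945 × 4 × 6 = 725,760,000 bytes.
Track C: 128,000 × 945 × 1 × 6 = 725,760,000 bytes.
Track D: 44,100 × 945 × 4 × 2 = 333,396,000 bytes.
Track E: 37,800 × 945 × 4 × 2 = 285,768,000 bytes.
Track F: 32,000 × 945 × 4 × 6 = 725,760,000 bytes.
Total = 3,008,124,000 bytes = 3008.1 MB.

3008.1 MB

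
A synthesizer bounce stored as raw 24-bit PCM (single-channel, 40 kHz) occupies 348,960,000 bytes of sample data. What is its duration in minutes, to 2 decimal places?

Byte rate = 40,000 × 3 × 1 = 120,000 bytes/s.
Duration = 348,960,000 / 120,000 = 2,908 s.
2,908 s / 60 = 48.47 minutes.

48.47 minutes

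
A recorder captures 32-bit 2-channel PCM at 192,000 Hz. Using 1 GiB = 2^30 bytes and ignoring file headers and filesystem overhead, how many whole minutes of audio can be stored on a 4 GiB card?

Uncompressed byte rate = 192,000 × 4 × 2 = 1,536,000 bytes/s.
Capacity = 4 × 1,073,741,824 = 4,294,967,296 bytes.
4,294,967,296 / 1,536,000 ≈ 2796.2 s → 46 minutes.

46 minutes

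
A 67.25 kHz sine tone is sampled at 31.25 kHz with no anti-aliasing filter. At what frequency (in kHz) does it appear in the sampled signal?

4.75 kHz

Nyquist = 31,250/2 = 15,625 Hz; 67,250 Hz exceeds it.
Alias = |67,250 − 2×31,250| = |67,250 − 62,500| = 4,750 Hz = 4.75 kHz.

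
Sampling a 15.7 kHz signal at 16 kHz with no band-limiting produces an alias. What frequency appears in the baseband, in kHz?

Nyquist = 16,000/2 = 8,000 Hz; 15,700 Hz exceeds it.
Alias = |15,700 − 1×16,000| = |15,700 − 16,000| = 300 Hz = 0.3 kHz.

0.3 kHz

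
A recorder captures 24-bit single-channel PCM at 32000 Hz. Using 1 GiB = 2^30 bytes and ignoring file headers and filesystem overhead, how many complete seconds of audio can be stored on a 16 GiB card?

Uncompressed byte rate = 32,000 × 3 × 1 = 96,000 bytes/s.
Capacity = 16 × 1,073,741,824 = 17,179,869,184 bytes.
17,179,869,184 / 96,000 ≈ 178956.97 s → 178,956 seconds.

178,956 seconds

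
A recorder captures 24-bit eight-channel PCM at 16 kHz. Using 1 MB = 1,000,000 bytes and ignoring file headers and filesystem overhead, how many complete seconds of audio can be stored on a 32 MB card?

Uncompressed byte rate = 16,000 × 3 × 8 = 384,000 bytes/s.
Capacity = 32 × 1,000,000 = 32,000,000 bytes.
32,000,000 / 384,000 ≈ 83.33 s → 83 seconds.

83 seconds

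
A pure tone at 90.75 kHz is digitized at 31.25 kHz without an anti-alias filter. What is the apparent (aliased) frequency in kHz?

Nyquist = 31,250/2 = 15,625 Hz; 90,750 Hz exceeds it.
Alias = |90,750 − 3×31,250| = |90,750 − 93,750| = 3,000 Hz = 3 kHz.

3 kHz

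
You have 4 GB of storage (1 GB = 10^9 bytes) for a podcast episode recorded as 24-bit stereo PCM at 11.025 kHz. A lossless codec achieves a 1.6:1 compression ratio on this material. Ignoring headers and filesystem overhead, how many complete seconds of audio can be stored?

96,749 seconds

Uncompressed byte rate = 11,025 × 3 × 2 = 66,150 bytes/s.
After 1.6:1 compression, effective rate ≈ 41343.75 bytes/s.
Capacity = 4 × 1,000,000,000 = 4,000,000,000 bytes.
4,000,000,000 / effective rate ≈ 96749.81 s → 96,749 seconds.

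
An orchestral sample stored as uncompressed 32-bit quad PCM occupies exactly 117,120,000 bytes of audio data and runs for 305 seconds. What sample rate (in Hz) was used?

Bytes = sample_rate × seconds × bytes_per_sample × channels.
sample_rate = 117,120,000 / (305 × 4 × 4) = 117,120,000 / 4,880 = 24,000 Hz.

24,000 Hz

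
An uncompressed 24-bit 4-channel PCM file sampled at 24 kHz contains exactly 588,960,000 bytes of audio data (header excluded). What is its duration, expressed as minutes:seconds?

Byte rate = 24,000 × 3 × 4 = 288,000 bytes/s.
Duration = 588,960,000 / 288,000 = 2,045 s.
2,045 s = 34:05.

34:05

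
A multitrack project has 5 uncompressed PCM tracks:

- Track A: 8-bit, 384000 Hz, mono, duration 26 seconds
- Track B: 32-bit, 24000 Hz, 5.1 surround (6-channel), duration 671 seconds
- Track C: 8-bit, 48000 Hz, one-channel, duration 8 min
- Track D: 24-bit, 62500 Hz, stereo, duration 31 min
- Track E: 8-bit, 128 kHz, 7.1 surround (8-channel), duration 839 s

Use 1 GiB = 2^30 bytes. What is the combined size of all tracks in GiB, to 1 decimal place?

Track A: 384,000 × 26 × 1 × 1 = 9,984,000 bytes.
Track B: 24,000 × 671 × 4 × 6 = 386,496,000 bytes.
Track C: 8 min = 480 s; 48,000 × 480 × 1 × 1 = 23,040,000 bytes.
Track D: 31 min = 1,860 s; 62,500 × 1,860 × 3 × 2 = 697,500,000 bytes.
Track E: 128,000 × 839 × 1 × 8 = 859,136,000 bytes.
Total = 1,976,156,000 bytes = 1.8 GiB.

1.8 GiB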